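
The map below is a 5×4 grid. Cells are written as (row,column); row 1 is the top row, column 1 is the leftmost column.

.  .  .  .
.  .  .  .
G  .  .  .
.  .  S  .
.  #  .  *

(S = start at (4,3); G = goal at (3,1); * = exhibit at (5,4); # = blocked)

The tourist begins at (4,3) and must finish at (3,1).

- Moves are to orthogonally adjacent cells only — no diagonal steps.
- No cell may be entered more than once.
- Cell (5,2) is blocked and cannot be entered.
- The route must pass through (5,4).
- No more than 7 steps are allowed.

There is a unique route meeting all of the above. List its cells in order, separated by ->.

The 7-move cap with required stops at (5,4) leaves no slack for detours.
Route from (4,3): down 1 to (5,3), right 1 to (5,4), up 2 to (3,4), left 3 to (3,1) — 7 moves in all.
Check: all required cells visited; 7 ≤ 7 moves.

(4,3) -> (5,3) -> (5,4) -> (4,4) -> (3,4) -> (3,3) -> (3,2) -> (3,1)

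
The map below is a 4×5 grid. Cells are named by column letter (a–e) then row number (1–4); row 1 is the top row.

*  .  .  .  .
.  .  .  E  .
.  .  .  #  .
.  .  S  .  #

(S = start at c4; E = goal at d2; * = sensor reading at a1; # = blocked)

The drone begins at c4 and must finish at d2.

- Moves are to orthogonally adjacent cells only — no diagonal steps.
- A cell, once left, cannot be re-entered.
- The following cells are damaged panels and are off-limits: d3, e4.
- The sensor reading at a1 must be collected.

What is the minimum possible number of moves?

Any route passes through a1 somewhere between c4 and d2. Summing Manhattan distances along the two legs (c4 → a1 → d2) gives a lower bound of 5 + 4 = 9 moves.
A route of 9 moves achieves this: c4 → c3 → c2 → b2 → a2 → a1 → b1 → c1 → d1 → d2.
Since 9 matches the lower bound, it is optimal.

9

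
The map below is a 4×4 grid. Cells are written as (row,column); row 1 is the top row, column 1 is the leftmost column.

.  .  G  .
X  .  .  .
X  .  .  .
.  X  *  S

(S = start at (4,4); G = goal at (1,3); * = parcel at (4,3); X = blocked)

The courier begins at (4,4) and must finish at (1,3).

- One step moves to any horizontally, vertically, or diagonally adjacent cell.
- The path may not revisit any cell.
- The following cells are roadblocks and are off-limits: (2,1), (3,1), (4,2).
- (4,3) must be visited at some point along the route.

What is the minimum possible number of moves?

Any route passes through (4,3) somewhere between (4,4) and (1,3). Summing Chebyshev distances along the two legs ((4,4) → (4,3) → (1,3)) gives a lower bound of 1 + 3 = 4 moves.
A route of 4 moves achieves this: (4,4) → (4,3) → (3,2) → (2,2) → (1,3).
Since 4 matches the lower bound, it is optimal.

4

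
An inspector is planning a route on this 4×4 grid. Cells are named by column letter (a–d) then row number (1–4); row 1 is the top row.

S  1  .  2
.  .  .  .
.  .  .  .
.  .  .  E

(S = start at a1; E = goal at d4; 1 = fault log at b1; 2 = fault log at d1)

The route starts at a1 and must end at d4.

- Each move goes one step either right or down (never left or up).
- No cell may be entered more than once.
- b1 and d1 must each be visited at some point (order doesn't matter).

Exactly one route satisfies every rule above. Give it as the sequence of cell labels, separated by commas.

Moves only go right or down, so the column and row indices never decrease.
Route from a1: right 3 to d1, down 3 to d4 — 6 moves in all.
Check: all required cells visited.

a1, b1, c1, d1, d2, d3, d4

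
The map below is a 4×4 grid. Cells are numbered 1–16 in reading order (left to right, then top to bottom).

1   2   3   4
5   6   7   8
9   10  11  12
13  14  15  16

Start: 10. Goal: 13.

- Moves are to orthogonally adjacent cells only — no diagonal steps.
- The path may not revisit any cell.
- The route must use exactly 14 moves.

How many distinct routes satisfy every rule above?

Need simple routes of exactly 14 moves from 10 to 13 (Manhattan distance 2, so 6 moves are spent on a detour and 6 undoing it).
Branch systematically from the start, pruning whenever the remaining move budget drops below the Manhattan distance to 13 or differs from it in parity. Grouping the completions by first move — via 6: 2; via 14: 4; via 9: 4; via 11: 2 — and summing: 2 + 4 + 4 + 2 = 12.
That gives 12 routes.

12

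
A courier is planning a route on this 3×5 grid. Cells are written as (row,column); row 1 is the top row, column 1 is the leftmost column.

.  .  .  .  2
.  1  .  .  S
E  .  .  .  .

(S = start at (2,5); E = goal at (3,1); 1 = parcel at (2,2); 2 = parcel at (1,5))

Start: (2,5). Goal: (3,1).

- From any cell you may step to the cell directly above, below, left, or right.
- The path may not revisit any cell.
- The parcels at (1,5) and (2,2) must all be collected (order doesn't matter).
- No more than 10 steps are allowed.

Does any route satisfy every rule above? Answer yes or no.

yes

One route that works: (2,5) → (1,5) → (1,4) → (2,4) → (2,3) → (2,2) → (3,2) → (3,1).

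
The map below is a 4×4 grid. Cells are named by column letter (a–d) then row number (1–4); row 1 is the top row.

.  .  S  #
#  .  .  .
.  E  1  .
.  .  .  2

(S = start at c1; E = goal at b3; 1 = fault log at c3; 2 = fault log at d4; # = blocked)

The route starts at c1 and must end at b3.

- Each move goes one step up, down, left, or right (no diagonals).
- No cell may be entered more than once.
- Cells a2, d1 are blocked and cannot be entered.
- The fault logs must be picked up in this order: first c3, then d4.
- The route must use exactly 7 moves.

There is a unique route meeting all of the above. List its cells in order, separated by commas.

c1, c2, c3, d3, d4, c4, b4, b3

The waypoints must appear in the order c3, d4, with no cell reused.
Route from c1: 2× down (reaching c3), right to d3, down to d4, 2× left (reaching b4), up to b3 — 7 moves in all.
Check: order respected (1 at step 2, 2 at step 4); 7 moves as required.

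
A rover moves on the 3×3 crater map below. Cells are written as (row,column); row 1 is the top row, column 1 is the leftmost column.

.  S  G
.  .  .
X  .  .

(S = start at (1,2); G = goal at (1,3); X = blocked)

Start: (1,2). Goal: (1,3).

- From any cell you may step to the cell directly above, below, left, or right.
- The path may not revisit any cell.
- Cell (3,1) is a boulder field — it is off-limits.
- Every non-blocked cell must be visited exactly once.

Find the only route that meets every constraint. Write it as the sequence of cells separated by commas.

Need to visit all 8 open cells exactly once, starting at (1,2) and ending at (1,3).
Cell (3,3) has only two open neighbours ((2,3) and (3,2)), so the path must pass straight through it: one of those is the cell it's entered from and the other is where it exits.
Route from (1,2): left to (1,1), down to (2,1), right to (2,2), down to (3,2), right to (3,3), 2× up (reaching (1,3)) — 7 moves in all.
Check: all 8 open cells covered.

(1,2), (1,1), (2,1), (2,2), (3,2), (3,3), (2,3), (1,3)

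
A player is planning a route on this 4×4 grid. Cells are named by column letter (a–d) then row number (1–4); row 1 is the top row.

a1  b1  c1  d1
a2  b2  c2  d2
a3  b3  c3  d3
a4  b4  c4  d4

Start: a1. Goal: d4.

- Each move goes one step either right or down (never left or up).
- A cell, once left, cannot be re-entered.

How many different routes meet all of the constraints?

A right/down-only route from a1 to d4 makes exactly 3 down-moves and 3 right-moves in some order.
With no other constraints that would be C(6,3) = 20 routes.
That gives 20 routes.

20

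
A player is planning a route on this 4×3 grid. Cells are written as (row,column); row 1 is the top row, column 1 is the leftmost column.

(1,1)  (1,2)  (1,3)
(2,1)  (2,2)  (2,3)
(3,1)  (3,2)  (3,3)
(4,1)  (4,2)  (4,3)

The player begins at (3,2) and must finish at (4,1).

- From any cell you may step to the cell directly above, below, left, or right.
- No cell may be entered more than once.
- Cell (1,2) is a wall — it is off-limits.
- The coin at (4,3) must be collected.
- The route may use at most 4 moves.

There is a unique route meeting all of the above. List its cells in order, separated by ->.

(3,2) -> (3,3) -> (4,3) -> (4,2) -> (4,1)

Any route must reach (4,3) and still end at (4,1) within 4 moves, so the order of the required stops is forced.
Route from (3,2): right 1 to (3,3), down 1 to (4,3), left 2 to (4,1) — 4 moves in all.
Check: all required cells visited; 4 ≤ 4 moves.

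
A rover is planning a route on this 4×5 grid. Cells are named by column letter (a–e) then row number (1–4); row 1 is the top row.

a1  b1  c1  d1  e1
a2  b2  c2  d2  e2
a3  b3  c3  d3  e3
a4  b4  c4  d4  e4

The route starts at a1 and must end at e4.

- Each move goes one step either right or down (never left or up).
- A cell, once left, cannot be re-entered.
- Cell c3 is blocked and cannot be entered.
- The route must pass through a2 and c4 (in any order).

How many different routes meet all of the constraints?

A right/down-only route from a1 to e4 makes exactly 3 down-moves and 4 right-moves in some order.
With no other constraints that would be C(7,3) = 35 routes.
A monotone route can only reach the required cells in the order a2, c4, so split there and multiply the segment counts (each segment already excludes blocked cells): a1→a2: 1; a2→c4: 3; c4→e4: 1; product = 3.
That gives 3 routes.

3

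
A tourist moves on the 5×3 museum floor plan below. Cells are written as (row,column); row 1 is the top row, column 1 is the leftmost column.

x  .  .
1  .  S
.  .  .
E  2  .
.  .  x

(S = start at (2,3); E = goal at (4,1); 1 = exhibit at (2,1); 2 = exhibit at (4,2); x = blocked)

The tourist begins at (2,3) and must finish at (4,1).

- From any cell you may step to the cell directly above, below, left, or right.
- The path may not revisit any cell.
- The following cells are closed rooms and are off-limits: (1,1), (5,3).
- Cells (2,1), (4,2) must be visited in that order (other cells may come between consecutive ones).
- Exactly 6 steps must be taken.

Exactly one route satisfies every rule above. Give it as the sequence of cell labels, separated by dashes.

The waypoints must appear in the order (2,1), (4,2), with no cell reused.
Route from (2,3): left 2 to (2,1), down 1 to (3,1), right 1 to (3,2), down 1 to (4,2), left 1 to (4,1) — 6 moves in all.
Check: order respected (1 at step 2, 2 at step 5); 6 moves as required.

(2,3) - (2,2) - (2,1) - (3,1) - (3,2) - (4,2) - (4,1)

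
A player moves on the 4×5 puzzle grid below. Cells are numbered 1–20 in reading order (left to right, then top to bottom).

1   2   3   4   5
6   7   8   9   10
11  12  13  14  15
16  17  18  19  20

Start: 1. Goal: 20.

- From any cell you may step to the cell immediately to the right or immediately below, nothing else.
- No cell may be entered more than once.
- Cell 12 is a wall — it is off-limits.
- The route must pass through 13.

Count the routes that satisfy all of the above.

9

A right/down-only route from 1 to 20 makes exactly 3 down-moves and 4 right-moves in some order.
With no other constraints that would be C(7,3) = 35 routes.
Split at 13 and multiply the segment counts (each segment already excludes blocked cells): 1→13: 3; 13→20: 3; product = 9.
That gives 9 routes.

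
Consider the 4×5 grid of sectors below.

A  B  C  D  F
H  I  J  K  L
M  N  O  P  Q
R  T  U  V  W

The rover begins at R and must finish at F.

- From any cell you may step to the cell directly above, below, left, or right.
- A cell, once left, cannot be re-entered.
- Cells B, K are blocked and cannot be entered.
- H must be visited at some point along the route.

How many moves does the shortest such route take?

7

Any route passes through H somewhere between R and F. Summing Manhattan distances along the two legs (R → H → F) gives a lower bound of 2 + 5 = 7 moves.
A route of 7 moves achieves this: R → M → H → I → J → C → D → F.
Since 7 matches the lower bound, it is optimal.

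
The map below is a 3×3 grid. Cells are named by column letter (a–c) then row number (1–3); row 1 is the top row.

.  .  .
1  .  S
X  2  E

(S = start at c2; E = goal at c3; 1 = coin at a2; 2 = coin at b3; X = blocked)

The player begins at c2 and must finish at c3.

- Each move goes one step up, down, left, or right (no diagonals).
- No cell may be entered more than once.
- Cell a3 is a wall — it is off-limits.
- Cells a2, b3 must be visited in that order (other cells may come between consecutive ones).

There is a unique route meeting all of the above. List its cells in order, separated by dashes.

c2 - c1 - b1 - a1 - a2 - b2 - b3 - c3

The waypoints must appear in the order a2, b3, with no cell reused.
Route from c2: up 1 to c1, left 2 to a1, down 1 to a2, right 1 to b2, down 1 to b3, right 1 to c3 — 7 moves in all.
Check: order respected (1 at step 4, 2 at step 6).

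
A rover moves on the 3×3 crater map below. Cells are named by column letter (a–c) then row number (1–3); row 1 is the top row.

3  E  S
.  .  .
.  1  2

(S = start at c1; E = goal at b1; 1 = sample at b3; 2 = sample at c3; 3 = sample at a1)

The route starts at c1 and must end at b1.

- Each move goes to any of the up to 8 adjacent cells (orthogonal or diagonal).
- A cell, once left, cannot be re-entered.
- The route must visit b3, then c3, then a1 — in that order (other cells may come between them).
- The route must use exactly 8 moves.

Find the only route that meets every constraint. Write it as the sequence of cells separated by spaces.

The waypoints must appear in the order b3, c3, a1, with no cell reused.
Route from c1: down 1 to c2, down-left 1 to b3, right 1 to c3, up-left 1 to b2, down-left 1 to a3, up 2 to a1, right 1 to b1 — 8 moves in all.
Check: order respected (1 at step 2, 2 at step 3, 3 at step 7); 8 moves as required.

c1 c2 b3 c3 b2 a3 a2 a1 b1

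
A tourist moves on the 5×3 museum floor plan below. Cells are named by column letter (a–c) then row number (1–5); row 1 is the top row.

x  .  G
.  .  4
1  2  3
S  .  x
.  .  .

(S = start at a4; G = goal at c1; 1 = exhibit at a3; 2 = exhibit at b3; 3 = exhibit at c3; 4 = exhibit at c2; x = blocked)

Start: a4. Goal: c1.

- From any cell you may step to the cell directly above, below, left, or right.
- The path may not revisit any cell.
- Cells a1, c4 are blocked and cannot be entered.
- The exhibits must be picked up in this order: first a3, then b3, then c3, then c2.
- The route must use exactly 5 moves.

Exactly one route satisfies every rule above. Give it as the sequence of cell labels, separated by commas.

a4, a3, b3, c3, c2, c1

The waypoints must appear in the order a3, b3, c3, c2, with no cell reused.
Route from a4: up 1 to a3, right 2 to c3, up 2 to c1 — 5 moves in all.
Check: order respected (1 at step 1, 2 at step 2, 3 at step 3, 4 at step 4); 5 moves as required.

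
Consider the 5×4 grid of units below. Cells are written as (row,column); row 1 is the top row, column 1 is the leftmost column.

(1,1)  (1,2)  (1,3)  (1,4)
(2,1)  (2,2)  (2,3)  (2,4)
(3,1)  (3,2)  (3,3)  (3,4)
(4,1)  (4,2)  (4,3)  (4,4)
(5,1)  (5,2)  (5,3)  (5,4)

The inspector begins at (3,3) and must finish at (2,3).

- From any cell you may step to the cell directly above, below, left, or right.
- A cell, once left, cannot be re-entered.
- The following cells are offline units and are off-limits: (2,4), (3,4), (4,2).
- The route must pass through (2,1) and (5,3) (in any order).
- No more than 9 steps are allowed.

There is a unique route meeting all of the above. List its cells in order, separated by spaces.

(3,3) (4,3) (5,3) (5,2) (5,1) (4,1) (3,1) (2,1) (2,2) (2,3)

The 9-move cap with required stops at (2,1), (5,3) leaves no slack for detours.
Route from (3,3): 2× down (reaching (5,3)), 2× left (reaching (5,1)), 3× up (reaching (2,1)), 2× right (reaching (2,3)) — 9 moves in all.
Check: all required cells visited; 9 ≤ 9 moves.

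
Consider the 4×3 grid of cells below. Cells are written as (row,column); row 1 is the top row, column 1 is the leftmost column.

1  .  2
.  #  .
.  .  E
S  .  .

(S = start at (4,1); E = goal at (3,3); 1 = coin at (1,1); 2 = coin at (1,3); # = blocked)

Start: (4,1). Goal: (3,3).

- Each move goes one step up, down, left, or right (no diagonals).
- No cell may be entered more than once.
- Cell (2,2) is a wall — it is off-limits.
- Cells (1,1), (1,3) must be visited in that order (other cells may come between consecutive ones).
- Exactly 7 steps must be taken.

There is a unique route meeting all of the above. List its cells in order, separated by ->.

(4,1) -> (3,1) -> (2,1) -> (1,1) -> (1,2) -> (1,3) -> (2,3) -> (3,3)

The waypoints must appear in the order (1,1), (1,3), with no cell reused.
Route from (4,1): 3× up (reaching (1,1)), 2× right (reaching (1,3)), 2× down (reaching (3,3)) — 7 moves in all.
Check: order respected (1 at step 3, 2 at step 5); 7 moves as required.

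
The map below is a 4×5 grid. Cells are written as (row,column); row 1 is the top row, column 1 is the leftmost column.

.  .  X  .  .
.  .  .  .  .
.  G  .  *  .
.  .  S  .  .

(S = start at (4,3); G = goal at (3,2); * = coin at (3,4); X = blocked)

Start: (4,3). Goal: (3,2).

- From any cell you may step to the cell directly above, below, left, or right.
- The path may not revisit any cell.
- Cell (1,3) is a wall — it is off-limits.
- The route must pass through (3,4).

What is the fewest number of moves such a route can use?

Any route passes through (3,4) somewhere between (4,3) and (3,2). Summing Manhattan distances along the two legs ((4,3) → (3,4) → (3,2)) gives a lower bound of 2 + 2 = 4 moves.
A route of 4 moves achieves this: (4,3) → (4,4) → (3,4) → (3,3) → (3,2).
Since 4 matches the lower bound, it is optimal.

4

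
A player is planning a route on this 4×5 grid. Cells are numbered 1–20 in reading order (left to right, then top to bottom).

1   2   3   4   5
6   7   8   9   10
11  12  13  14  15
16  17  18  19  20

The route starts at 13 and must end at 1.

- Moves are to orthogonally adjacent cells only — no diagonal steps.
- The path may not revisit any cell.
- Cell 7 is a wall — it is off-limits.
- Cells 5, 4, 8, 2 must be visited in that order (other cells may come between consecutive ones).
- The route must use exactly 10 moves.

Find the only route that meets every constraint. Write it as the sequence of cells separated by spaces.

The waypoints must appear in the order 5, 4, 8, 2, with no cell reused.
Route from 13: 2× right (reaching 15), 2× up (reaching 5), left to 4, down to 9, left to 8, up to 3, 2× left (reaching 1) — 10 moves in all.
Check: order respected (5 at step 4, 4 at step 5, 8 at step 7, 2 at step 9); 10 moves as required.

13 14 15 10 5 4 9 8 3 2 1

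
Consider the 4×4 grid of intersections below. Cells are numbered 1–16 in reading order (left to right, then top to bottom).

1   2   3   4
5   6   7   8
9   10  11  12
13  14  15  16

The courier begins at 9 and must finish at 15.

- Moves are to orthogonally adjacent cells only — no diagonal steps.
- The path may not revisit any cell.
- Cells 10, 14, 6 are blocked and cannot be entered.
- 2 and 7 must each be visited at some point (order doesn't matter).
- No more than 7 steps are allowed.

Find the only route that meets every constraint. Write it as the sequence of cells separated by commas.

Any route must reach 2 and 7 and still end at 15 within 7 moves, so the order of the required stops is forced.
Route from 9: up 2 to 1, right 2 to 3, down 3 to 15 — 7 moves in all.
Check: all required cells visited; 7 ≤ 7 moves.

9, 5, 1, 2, 3, 7, 11, 15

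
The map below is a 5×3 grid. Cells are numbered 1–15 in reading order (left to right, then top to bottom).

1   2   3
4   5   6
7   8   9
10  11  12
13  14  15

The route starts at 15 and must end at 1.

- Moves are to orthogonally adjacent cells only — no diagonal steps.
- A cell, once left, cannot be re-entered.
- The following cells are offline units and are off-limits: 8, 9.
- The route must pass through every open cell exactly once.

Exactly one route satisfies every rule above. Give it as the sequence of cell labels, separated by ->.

15 -> 12 -> 11 -> 14 -> 13 -> 10 -> 7 -> 4 -> 5 -> 6 -> 3 -> 2 -> 1

Need to visit all 13 open cells exactly once, starting at 15 and ending at 1.
Cell 13 has only two open neighbours (10 and 14), so the path must pass straight through it: one of those is the cell it's entered from and the other is where it exits.
Route from 15: up 1 to 12, left 1 to 11, down 1 to 14, left 1 to 13, up 3 to 4, right 2 to 6, up 1 to 3, left 2 to 1 — 12 moves in all.
Check: all 13 open cells covered.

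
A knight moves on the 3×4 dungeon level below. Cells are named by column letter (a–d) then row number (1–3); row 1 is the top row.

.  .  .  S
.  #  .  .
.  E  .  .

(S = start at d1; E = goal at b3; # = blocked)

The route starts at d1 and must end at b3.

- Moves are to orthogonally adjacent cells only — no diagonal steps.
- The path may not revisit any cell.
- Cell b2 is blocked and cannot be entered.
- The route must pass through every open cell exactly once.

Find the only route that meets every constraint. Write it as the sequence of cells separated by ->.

d1 -> d2 -> d3 -> c3 -> c2 -> c1 -> b1 -> a1 -> a2 -> a3 -> b3

Need to visit all 11 open cells exactly once, starting at d1 and ending at b3.
Cell a1 has only two open neighbours (a2 and b1), so the path must pass straight through it: one of those is the cell it's entered from and the other is where it exits.
Route from d1: down 2 to d3, left 1 to c3, up 2 to c1, left 2 to a1, down 2 to a3, right 1 to b3 — 10 moves in all.
Check: all 11 open cells covered.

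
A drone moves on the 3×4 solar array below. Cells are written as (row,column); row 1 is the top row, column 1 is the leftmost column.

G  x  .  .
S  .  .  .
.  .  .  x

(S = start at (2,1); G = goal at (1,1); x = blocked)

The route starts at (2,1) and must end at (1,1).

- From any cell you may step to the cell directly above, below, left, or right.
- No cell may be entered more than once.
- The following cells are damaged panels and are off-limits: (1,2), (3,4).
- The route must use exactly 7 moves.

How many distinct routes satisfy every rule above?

0

Need simple routes of exactly 7 moves from (2,1) to (1,1) (Manhattan distance 1, so 3 moves are spent on a detour and 3 undoing it).
No route satisfies every constraint, so the count is 0.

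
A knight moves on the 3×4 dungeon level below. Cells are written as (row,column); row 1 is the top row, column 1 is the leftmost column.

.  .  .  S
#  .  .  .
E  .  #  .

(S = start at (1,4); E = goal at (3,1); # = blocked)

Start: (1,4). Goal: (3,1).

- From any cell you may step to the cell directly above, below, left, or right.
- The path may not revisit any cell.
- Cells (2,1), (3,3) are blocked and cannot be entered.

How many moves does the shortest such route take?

5

The Manhattan distance from (1,4) to (3,1) is |1−3| + |4−1| = 5, so at least 5 moves are needed.
A route of 5 moves achieves this: (1,4) → (2,4) → (2,3) → (2,2) → (3,2) → (3,1).
Since 5 matches the lower bound, it is optimal.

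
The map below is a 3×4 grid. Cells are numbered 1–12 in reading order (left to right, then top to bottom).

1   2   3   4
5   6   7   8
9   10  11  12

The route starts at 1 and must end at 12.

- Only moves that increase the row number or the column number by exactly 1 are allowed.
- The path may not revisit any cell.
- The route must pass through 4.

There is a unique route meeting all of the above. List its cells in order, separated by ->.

1 -> 2 -> 3 -> 4 -> 8 -> 12

Moves only go right or down, so the column and row indices never decrease.
Route from 1: right 3 to 4, down 2 to 12 — 5 moves in all.
Check: all required cells visited.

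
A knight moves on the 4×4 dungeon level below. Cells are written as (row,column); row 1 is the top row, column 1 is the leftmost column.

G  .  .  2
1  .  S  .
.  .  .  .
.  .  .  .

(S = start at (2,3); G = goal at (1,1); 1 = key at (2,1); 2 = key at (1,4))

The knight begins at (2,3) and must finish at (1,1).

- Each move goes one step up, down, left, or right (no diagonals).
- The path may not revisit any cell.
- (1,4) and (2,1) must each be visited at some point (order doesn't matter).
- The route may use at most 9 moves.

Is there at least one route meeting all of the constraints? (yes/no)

yes

One route that works: (2,3) → (2,4) → (1,4) → (1,3) → (1,2) → (2,2) → (2,1) → (1,1).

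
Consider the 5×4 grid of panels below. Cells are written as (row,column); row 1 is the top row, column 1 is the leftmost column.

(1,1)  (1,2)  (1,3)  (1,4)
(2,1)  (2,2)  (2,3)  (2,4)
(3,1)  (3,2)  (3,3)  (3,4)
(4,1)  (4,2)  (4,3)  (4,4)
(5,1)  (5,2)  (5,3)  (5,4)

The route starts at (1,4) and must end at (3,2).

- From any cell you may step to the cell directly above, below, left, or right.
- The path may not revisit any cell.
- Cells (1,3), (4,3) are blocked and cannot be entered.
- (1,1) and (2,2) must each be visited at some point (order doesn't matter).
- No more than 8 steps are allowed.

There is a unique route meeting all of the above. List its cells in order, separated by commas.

(1,4), (2,4), (2,3), (2,2), (1,2), (1,1), (2,1), (3,1), (3,2)

The budget equals the shortest possible length, so every move has to be on a shortest route through the required cells.
Route from (1,4): down 1 to (2,4), left 2 to (2,2), up 1 to (1,2), left 1 to (1,1), down 2 to (3,1), right 1 to (3,2) — 8 moves in all.
Check: all required cells visited; 8 ≤ 8 moves.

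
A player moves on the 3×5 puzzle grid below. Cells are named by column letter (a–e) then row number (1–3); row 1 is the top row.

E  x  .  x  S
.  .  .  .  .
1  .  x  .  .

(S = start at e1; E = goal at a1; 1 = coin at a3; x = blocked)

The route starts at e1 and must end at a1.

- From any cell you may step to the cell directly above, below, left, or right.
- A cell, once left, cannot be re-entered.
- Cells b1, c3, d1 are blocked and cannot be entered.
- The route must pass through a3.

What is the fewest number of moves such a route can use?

8

Any route passes through a3 somewhere between e1 and a1. Summing Manhattan distances along the two legs (e1 → a3 → a1) gives a lower bound of 6 + 2 = 8 moves.
A route of 8 moves achieves this: e1 → e2 → d2 → c2 → b2 → b3 → a3 → a2 → a1.
Since 8 matches the lower bound, it is optimal.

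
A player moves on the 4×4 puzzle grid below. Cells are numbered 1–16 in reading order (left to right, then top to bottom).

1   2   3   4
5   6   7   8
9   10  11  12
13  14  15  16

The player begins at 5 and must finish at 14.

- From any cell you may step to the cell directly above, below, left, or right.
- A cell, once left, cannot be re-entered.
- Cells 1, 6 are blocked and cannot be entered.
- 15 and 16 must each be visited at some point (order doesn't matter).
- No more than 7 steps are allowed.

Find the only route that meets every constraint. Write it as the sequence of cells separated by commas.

Any route must reach 15 and 16 and still end at 14 within 7 moves, so the order of the required stops is forced.
Route from 5: down 1 to 9, right 3 to 12, down 1 to 16, left 2 to 14 — 7 moves in all.
Check: all required cells visited; 7 ≤ 7 moves.

5, 9, 10, 11, 12, 16, 15, 14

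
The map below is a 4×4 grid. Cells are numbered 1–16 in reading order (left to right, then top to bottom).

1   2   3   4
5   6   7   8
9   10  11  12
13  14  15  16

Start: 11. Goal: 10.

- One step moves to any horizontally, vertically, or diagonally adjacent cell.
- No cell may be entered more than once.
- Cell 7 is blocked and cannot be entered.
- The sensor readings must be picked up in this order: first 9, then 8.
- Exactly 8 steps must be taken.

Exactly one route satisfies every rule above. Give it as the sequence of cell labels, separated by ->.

11 -> 14 -> 9 -> 6 -> 3 -> 8 -> 12 -> 15 -> 10

The waypoints must appear in the order 9, 8, with no cell reused.
Route from 11: down-left 1 to 14, up-left 1 to 9, up-right 2 to 3, down-right 1 to 8, down 1 to 12, down-left 1 to 15, up-left 1 to 10 — 8 moves in all.
Check: order respected (9 at step 2, 8 at step 5); 8 moves as required.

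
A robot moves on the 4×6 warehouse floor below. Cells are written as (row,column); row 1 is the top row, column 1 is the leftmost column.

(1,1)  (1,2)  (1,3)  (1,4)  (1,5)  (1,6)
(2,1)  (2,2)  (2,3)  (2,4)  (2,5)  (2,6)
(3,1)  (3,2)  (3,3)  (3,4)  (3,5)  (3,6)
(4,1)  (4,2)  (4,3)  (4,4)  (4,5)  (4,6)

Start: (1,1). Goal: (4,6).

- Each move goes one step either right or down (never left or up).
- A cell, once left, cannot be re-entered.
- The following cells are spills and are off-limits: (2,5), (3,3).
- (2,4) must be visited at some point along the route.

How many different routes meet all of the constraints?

A right/down-only route from (1,1) to (4,6) makes exactly 3 down-moves and 5 right-moves in some order.
With no other constraints that would be C(8,3) = 56 routes.
Split at (2,4) and multiply the segment counts (each segment already excludes blocked cells): (1,1)→(2,4): 4; (2,4)→(4,6): 3; product = 12.
That gives 12 routes.

12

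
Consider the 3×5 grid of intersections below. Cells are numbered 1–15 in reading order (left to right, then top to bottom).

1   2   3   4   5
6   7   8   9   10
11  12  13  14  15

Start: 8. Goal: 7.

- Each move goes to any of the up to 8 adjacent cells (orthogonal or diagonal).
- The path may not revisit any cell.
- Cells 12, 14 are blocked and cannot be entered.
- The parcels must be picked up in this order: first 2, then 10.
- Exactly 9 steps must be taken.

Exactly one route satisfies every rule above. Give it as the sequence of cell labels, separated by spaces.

8 2 3 4 5 10 15 9 13 7

The waypoints must appear in the order 2, 10, with no cell reused.
Route from 8: up-left to 2, 3× right (reaching 5), 2× down (reaching 15), up-left to 9, down-left to 13, up-left to 7 — 9 moves in all.
Check: order respected (2 at step 1, 10 at step 5); 9 moves as required.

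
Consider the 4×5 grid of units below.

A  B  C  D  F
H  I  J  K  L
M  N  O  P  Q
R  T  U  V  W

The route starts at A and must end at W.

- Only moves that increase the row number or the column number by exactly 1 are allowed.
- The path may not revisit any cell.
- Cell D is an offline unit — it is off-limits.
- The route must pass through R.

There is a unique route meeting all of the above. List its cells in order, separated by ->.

Moves only go right or down, so the column and row indices never decrease.
Route from A: 3× down (reaching R), 4× right (reaching W) — 7 moves in all.
Check: all required cells visited.

A -> H -> M -> R -> T -> U -> V -> W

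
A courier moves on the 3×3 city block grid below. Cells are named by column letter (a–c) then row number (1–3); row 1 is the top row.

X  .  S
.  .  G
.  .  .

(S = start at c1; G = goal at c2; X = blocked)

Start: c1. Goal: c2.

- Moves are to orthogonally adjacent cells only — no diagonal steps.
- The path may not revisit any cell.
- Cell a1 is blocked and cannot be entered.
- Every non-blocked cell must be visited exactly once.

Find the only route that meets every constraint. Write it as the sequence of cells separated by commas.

c1, b1, b2, a2, a3, b3, c3, c2

Need to visit all 8 open cells exactly once, starting at c1 and ending at c2.
Route from c1: left to b1, down to b2, left to a2, down to a3, 2× right (reaching c3), up to c2 — 7 moves in all.
Check: all 8 open cells covered.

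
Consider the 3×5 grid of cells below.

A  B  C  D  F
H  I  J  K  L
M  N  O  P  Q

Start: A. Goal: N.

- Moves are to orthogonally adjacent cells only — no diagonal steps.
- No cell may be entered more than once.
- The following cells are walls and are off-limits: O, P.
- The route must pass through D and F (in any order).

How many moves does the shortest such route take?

Any route passes through D and F in some order between A and N. Summing Manhattan distances along each leg and taking the cheapest ordering (A → D → F → N) gives a lower bound of 3 + 1 + 5 = 9 moves.
A route of 9 moves achieves this: A → B → C → D → F → L → K → J → I → N.
Since 9 matches the lower bound, it is optimal.

9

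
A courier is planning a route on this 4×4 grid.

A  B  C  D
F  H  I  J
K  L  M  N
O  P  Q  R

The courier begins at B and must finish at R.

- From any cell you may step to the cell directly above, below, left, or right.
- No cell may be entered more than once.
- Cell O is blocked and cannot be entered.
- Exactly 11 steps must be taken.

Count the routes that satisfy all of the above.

18

Need simple routes of exactly 11 moves from B to R (Manhattan distance 5, so 3 moves are spent on a detour and 3 undoing it).
Branch systematically from the start, pruning whenever the remaining move budget drops below the Manhattan distance to R or differs from it in parity. Grouping the completions by first move — via H: 4; via A: 8; via C: 6 — and summing: 4 + 8 + 6 = 18.
That gives 18 routes.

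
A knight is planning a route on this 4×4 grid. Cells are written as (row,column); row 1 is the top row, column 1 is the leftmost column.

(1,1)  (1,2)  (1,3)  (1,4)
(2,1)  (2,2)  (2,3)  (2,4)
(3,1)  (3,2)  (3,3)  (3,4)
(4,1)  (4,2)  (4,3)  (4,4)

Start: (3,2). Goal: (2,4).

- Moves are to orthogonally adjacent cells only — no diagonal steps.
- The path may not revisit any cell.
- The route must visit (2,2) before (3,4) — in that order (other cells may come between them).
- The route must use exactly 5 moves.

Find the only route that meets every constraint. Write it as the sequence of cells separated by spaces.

The waypoints must appear in the order (2,2), (3,4), with no cell reused.
Route from (3,2): up 1 to (2,2), right 1 to (2,3), down 1 to (3,3), right 1 to (3,4), up 1 to (2,4) — 5 moves in all.
Check: order respected ((2,2) at step 1, (3,4) at step 4); 5 moves as required.

(3,2) (2,2) (2,3) (3,3) (3,4) (2,4)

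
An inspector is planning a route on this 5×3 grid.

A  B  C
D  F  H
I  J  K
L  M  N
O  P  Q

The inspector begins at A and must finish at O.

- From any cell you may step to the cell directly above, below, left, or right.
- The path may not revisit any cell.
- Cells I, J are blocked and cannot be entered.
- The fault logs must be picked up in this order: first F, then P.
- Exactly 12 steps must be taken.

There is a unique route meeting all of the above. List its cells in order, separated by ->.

A -> D -> F -> B -> C -> H -> K -> N -> Q -> P -> M -> L -> O

The waypoints must appear in the order F, P, with no cell reused.
Route from A: down to D, right to F, up to B, right to C, 4× down (reaching Q), left to P, up to M, left to L, down to O — 12 moves in all.
Check: order respected (F at step 2, P at step 9); 12 moves as required.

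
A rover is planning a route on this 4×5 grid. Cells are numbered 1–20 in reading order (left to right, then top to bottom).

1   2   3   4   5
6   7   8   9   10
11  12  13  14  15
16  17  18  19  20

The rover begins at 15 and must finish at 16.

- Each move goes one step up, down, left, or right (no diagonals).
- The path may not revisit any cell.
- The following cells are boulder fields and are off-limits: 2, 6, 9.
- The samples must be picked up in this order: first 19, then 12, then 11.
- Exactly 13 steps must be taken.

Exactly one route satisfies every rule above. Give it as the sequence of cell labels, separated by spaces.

15 10 5 4 3 8 13 14 19 18 17 12 11 16

The waypoints must appear in the order 19, 12, 11, with no cell reused.
Route from 15: 2× up (reaching 5), 2× left (reaching 3), 2× down (reaching 13), right to 14, down to 19, 2× left (reaching 17), up to 12, left to 11, down to 16 — 13 moves in all.
Check: order respected (19 at step 8, 12 at step 11, 11 at step 12); 13 moves as required.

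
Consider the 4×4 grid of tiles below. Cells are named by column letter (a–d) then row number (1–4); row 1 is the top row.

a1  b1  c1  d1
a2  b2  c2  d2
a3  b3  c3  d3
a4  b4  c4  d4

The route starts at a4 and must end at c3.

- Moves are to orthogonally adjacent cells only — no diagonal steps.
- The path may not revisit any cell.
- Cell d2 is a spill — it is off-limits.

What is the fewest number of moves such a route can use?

The Manhattan distance from a4 to c3 is |4−3| + |1−3| = 3, so at least 3 moves are needed.
A route of 3 moves achieves this: a4 → a3 → b3 → c3.
Since 3 matches the lower bound, it is optimal.

3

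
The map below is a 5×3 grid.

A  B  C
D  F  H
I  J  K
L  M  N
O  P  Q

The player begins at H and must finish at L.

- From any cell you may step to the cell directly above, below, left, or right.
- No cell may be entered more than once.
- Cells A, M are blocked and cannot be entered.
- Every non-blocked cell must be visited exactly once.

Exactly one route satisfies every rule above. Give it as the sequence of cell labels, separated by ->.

H -> C -> B -> F -> D -> I -> J -> K -> N -> Q -> P -> O -> L

Need to visit all 13 open cells exactly once, starting at H and ending at L.
Route from H: up 1 to C, left 1 to B, down 1 to F, left 1 to D, down 1 to I, right 2 to K, down 2 to Q, left 2 to O, up 1 to L — 12 moves in all.
Check: all 13 open cells covered.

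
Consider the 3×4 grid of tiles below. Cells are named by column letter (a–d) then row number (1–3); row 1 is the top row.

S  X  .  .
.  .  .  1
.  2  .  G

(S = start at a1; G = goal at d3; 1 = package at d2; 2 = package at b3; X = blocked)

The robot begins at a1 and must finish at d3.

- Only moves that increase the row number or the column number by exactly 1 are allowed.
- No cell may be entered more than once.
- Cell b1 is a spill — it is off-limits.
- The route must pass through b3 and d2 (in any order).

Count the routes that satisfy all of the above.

A right/down-only route from a1 to d3 makes exactly 2 down-moves and 3 right-moves in some order.
With no other constraints that would be C(5,2) = 10 routes.
b3 is below but to the left of d2: going d2 → b3 would need a leftward move and b3 → d2 an upward move, so no right/down-only route can visit both required cells.
No route satisfies every constraint, so the count is 0.

0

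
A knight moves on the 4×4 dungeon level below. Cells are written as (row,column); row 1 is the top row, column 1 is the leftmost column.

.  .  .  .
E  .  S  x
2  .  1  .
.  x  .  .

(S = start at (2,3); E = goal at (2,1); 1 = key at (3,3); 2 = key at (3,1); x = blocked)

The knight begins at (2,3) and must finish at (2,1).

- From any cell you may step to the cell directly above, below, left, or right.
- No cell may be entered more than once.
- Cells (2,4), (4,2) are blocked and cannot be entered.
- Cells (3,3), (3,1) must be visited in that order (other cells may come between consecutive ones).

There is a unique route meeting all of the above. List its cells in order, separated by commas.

The waypoints must appear in the order (3,3), (3,1), with no cell reused.
Route from (2,3): down to (3,3), 2× left (reaching (3,1)), up to (2,1) — 4 moves in all.
Check: order respected (1 at step 1, 2 at step 3).

(2,3), (3,3), (3,2), (3,1), (2,1)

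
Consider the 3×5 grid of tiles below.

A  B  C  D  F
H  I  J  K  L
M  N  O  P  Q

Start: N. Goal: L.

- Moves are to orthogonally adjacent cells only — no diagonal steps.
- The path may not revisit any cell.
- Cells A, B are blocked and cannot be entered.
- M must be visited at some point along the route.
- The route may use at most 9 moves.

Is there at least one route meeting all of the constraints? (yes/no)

yes

One route that works: N → M → H → I → J → K → L.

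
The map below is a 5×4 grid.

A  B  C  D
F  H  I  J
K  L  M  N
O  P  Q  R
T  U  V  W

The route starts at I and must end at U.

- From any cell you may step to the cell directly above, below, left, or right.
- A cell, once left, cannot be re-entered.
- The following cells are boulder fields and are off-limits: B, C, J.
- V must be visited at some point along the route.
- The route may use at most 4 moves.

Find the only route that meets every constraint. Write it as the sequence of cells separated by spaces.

I M Q V U

The 4-move cap with required stops at V leaves no slack for detours.
Route from I: 3× down (reaching V), left to U — 4 moves in all.
Check: all required cells visited; 4 ≤ 4 moves.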